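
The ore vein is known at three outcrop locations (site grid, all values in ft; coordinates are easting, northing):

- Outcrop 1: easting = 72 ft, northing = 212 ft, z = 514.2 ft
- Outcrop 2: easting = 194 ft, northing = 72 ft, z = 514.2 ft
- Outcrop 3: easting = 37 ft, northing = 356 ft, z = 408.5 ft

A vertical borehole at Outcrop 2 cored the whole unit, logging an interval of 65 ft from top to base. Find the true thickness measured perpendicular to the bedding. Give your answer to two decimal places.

35.25 ft

Two edge vectors: Outcrop 1→Outcrop 2 = (122, -140, 0), Outcrop 1→Outcrop 3 = (-35, 144, -105.7).
Normal n = (Outcrop 1→Outcrop 2) × (Outcrop 1→Outcrop 3) = (14798, 12895.4, 12668).
So ∂z/∂easting = −n_x/n_z = −1.16814 and ∂z/∂northing = −n_y/n_z = −1.01795.
|∇z| = √(a²+b²) = 1.54944, so dip δ = arctan(1.54944) = 57.16°.
True thickness = vertical thickness × cos δ = 65 × cos 57.16° = 35.25 ft.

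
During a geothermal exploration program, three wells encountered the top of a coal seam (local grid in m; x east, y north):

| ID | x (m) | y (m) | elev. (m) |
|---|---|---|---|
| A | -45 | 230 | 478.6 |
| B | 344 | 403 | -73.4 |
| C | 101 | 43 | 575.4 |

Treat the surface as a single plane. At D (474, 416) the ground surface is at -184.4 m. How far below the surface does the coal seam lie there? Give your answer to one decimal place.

Two edge vectors: A→B = (389, 173, -552), A→C = (146, -187, 96.8).
Normal n = (A→B) × (A→C) = (-86477.6, -118247.2, -98001).
So ∂z/∂x = −n_x/n_z = −0.88242 and ∂z/∂y = −n_y/n_z = −1.20659.
Intercept c from A: 478.6 − 39.71 + 277.52 = 716.41.
At (474, 416): z_contact = −418.26 − 501.94 + 716.41 = -203.80 m.
Depth below ground = -184.4 − (-203.80) = 19.4 m.

19.4 m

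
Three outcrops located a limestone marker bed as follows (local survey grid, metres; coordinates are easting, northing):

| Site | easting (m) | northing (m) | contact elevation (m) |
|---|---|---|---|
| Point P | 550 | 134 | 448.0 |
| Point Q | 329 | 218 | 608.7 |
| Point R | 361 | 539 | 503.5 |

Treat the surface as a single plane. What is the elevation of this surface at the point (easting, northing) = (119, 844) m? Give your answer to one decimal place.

627.1 m

Two edge vectors: Point P→Point Q = (-221, 84, 160.7), Point P→Point R = (-189, 405, 55.5).
Normal n = (Point P→Point Q) × (Point P→Point R) = (-60421.5, -18106.8, -73629).
So ∂z/∂easting = −n_x/n_z = −0.82062 and ∂z/∂northing = −n_y/n_z = −0.24592.
Intercept c from Point P: 448 + 451.34 + 32.95 = 932.29.
At (119, 844): z = −97.7 − 207.6 + 932.29 = 627.1 m.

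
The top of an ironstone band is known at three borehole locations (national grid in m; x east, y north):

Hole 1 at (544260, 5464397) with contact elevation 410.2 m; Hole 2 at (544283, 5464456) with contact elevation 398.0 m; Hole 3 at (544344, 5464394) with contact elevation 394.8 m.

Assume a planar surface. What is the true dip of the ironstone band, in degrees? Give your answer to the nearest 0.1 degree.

Two edge vectors: Hole 1→Hole 2 = (23, 59, -12.2), Hole 1→Hole 3 = (84, -3, -15.4).
Normal n = (Hole 1→Hole 2) × (Hole 1→Hole 3) = (-945.2, -670.6, -5025).
So ∂z/∂x = −n_x/n_z = −0.18810 and ∂z/∂y = −n_y/n_z = −0.13345.
Gradient magnitude |∇z| = √(a² + b²) = √(0.03538 + 0.01781) = 0.23063.
True dip = arctan(0.23063) = 13.0°, dipping toward NE (azimuth ≈ 055°).

13.0°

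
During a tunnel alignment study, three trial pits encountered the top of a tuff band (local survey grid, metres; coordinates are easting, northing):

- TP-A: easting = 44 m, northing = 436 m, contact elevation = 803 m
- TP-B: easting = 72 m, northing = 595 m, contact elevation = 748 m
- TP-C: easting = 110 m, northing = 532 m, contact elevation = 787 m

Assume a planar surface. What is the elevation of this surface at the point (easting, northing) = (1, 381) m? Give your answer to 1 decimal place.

Let the plane be z = a·easting + b·northing + c.
TP-B−TP-A: 28a + 159b = −55;  TP-C−TP-A: 66a + 96b = −16.
Solving gives a = 0.35050, b = −0.40764.
Then c = 803 − a·44 − b·436 = 965.31.
At (1, 381): z = 0.4 − 155.3 + 965.31 = 810.3 m.

810.3 m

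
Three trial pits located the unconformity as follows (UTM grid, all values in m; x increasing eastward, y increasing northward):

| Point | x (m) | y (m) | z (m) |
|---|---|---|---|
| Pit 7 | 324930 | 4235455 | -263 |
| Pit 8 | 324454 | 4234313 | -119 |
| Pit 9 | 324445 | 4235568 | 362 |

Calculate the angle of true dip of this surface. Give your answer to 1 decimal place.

51.5°

Let the plane be z = a·x + b·y + c.
Pit 8−Pit 7: −476a − 1142b = 144;  Pit 9−Pit 7: −485a + 113b = 625.
Solving gives a = −1.20137, b = 0.37465.
Gradient magnitude |∇z| = √(a² + b²) = √(1.44329 + 0.14036) = 1.25843.
True dip = arctan(1.25843) = 51.5°, dipping toward ESE (azimuth ≈ 107°).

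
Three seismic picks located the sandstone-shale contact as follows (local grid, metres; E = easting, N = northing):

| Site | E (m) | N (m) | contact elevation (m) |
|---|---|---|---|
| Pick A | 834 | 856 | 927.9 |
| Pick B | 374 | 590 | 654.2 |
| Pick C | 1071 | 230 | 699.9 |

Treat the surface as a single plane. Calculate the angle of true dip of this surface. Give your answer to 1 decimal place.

Let the plane be z = a·E + b·N + c.
Pick B−Pick A: −460a − 266b = −273.7;  Pick C−Pick A: 237a − 626b = −228.
Solving gives a = 0.31535, b = 0.48361.
Gradient magnitude |∇z| = √(a² + b²) = √(0.09945 + 0.23388) = 0.57734.
True dip = arctan(0.57734) = 30.0°, dipping toward SSW (azimuth ≈ 213°).

30.0°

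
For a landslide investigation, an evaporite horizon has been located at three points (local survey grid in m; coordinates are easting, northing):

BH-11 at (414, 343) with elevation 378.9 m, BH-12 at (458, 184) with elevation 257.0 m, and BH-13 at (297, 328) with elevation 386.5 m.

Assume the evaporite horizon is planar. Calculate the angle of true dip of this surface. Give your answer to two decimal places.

36.50°

Two edge vectors: BH-11→BH-12 = (44, -159, -121.9), BH-11→BH-13 = (-117, -15, 7.6).
Normal n = (BH-11→BH-12) × (BH-11→BH-13) = (-3036.9, 13927.9, -19263).
So ∂z/∂easting = −n_x/n_z = −0.15765 and ∂z/∂northing = −n_y/n_z = 0.72304.
Gradient magnitude |∇z| = √(a² + b²) = √(0.02485 + 0.52279) = 0.74003.
True dip = arctan(0.74003) = 36.50°, dipping toward SSE (azimuth ≈ 168°).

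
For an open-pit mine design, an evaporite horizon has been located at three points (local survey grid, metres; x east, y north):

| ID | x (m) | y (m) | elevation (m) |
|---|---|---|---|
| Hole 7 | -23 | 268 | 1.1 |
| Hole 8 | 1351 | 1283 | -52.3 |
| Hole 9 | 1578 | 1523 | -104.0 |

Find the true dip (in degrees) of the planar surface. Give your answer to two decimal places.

35.56°

Two edge vectors: Hole 7→Hole 8 = (1374, 1015, -53.4), Hole 7→Hole 9 = (1601, 1255, -105.1).
Normal n = (Hole 7→Hole 8) × (Hole 7→Hole 9) = (-39659.5, 58914, 99355).
So ∂z/∂x = −n_x/n_z = 0.39917 and ∂z/∂y = −n_y/n_z = −0.59296.
Gradient magnitude |∇z| = √(a² + b²) = √(0.15934 + 0.35161) = 0.71480.
True dip = arctan(0.71480) = 35.56°, dipping toward NW (azimuth ≈ 326°).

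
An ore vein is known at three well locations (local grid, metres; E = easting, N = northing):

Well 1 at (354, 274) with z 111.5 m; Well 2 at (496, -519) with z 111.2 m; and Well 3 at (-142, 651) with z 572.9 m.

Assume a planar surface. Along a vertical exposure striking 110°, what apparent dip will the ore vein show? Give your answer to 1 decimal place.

Let the plane be z = a·E + b·N + c.
Well 2−Well 1: 142a − 793b = −0.3;  Well 3−Well 1: −496a + 377b = 461.4.
Solving gives a = −1.07647, b = −0.19238.
Unit vector along 110° is (sin 110°, cos 110°) = (0.9397, -0.3420).
Slope in that direction = a·(0.9397) + b·(-0.3420) = −0.94575.
Apparent dip = arctan|0.94575| = 43.4° (true dip is 47.6°, so apparent ≤ true as expected).

43.4°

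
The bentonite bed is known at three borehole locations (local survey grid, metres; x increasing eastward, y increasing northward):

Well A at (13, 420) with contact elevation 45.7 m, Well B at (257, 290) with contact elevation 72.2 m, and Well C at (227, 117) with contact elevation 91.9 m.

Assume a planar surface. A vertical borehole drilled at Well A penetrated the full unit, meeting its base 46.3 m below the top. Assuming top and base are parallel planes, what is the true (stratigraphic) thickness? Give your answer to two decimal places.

45.92 m

Let the plane be z = a·x + b·y + c.
Well B−Well A: 244a − 130b = 26.5;  Well C−Well A: 214a − 303b = 46.2.
Solving gives a = 0.04388, b = −0.12148.
|∇z| = √(a²+b²) = 0.12917, so dip δ = arctan(0.12917) = 7.36°.
True thickness = vertical thickness × cos δ = 46.3 × cos 7.36° = 45.92 m.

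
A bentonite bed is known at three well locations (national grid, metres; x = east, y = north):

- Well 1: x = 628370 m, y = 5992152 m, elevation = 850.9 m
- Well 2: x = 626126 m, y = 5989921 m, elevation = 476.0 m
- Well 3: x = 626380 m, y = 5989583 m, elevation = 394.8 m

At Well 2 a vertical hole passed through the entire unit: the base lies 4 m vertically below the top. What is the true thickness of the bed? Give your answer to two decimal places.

Let the plane be z = a·x + b·y + c.
Well 2−Well 1: −2244a − 2231b = −374.9;  Well 3−Well 1: −1990a − 2569b = −456.1.
Solving gives a = −0.04108, b = 0.20936.
|∇z| = √(a²+b²) = 0.21336, so dip δ = arctan(0.21336) = 12.04°.
True thickness = vertical thickness × cos δ = 4 × cos 12.04° = 3.91 m.

3.91 m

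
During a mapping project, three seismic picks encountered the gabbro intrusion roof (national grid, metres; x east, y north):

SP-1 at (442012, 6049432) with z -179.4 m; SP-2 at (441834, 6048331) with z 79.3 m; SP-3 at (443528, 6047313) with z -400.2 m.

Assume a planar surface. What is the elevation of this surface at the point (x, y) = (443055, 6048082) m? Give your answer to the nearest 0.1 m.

-349.9 m

Two edge vectors: SP-1→SP-2 = (-178, -1101, 258.7), SP-1→SP-3 = (1516, -2119, -220.8).
Normal n = (SP-1→SP-2) × (SP-1→SP-3) = (791286.1, 352886.8, 2046298).
So ∂z/∂x = −n_x/n_z = −0.386691528 and ∂z/∂y = −n_y/n_z = −0.172451324.
Intercept c from SP-1: -179.4 + 170922.30 + 1043232.56 = 1213975.46.
At (443055, 6048082): z = −171325.6 − 1042999.8 + 1213975.46 = -349.9 m.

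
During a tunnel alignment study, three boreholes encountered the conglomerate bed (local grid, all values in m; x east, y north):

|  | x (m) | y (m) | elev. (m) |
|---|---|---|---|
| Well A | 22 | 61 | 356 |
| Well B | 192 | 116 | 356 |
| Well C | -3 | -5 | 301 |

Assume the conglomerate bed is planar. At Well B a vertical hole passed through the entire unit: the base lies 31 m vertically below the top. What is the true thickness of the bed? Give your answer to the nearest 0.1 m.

21.9 m

Two edge vectors: Well A→Well B = (170, 55, 0), Well A→Well C = (-25, -66, -55).
Normal n = (Well A→Well B) × (Well A→Well C) = (-3025, 9350, -9845).
So ∂z/∂x = −n_x/n_z = −0.30726 and ∂z/∂y = −n_y/n_z = 0.94972.
|∇z| = √(a²+b²) = 0.99819, so dip δ = arctan(0.99819) = 44.95°.
True thickness = vertical thickness × cos δ = 31 × cos 44.95° = 21.9 m.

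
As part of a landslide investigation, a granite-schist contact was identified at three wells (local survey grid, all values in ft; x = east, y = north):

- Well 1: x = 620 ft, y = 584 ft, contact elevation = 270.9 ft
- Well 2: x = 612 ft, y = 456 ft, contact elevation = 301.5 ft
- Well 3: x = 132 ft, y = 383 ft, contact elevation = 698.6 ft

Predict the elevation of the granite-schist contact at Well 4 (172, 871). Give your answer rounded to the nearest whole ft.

574 ft

Two edge vectors: Well 1→Well 2 = (-8, -128, 30.6), Well 1→Well 3 = (-488, -201, 427.7).
Normal n = (Well 1→Well 2) × (Well 1→Well 3) = (-48595, -11511.2, -60856).
So ∂z/∂x = −n_x/n_z = −0.79852 and ∂z/∂y = −n_y/n_z = −0.18915.
Intercept c from Well 1: 270.9 + 495.09 + 110.47 = 876.45.
At (172, 871): z = −137.3 − 164.8 + 876.45 = 574.4 ft.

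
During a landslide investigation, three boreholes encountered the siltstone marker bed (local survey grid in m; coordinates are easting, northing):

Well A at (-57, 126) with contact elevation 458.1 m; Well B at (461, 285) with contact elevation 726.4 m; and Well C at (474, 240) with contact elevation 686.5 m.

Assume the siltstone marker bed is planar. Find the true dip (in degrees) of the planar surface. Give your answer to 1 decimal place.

Let the plane be z = a·easting + b·northing + c.
Well B−Well A: 518a + 159b = 268.3;  Well C−Well A: 531a + 114b = 228.4.
Solving gives a = 0.22577, b = 0.95189.
Gradient magnitude |∇z| = √(a² + b²) = √(0.05097 + 0.90609) = 0.97830.
True dip = arctan(0.97830) = 44.4°, dipping toward SSW (azimuth ≈ 193°).

44.4°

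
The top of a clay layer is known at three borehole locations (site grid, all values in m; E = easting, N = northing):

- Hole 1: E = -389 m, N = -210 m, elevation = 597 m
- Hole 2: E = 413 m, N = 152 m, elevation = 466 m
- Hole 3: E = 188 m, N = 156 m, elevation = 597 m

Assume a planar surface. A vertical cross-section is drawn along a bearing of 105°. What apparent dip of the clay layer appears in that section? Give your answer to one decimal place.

Two edge vectors: Hole 1→Hole 2 = (802, 362, -131), Hole 1→Hole 3 = (577, 366, 0).
Normal n = (Hole 1→Hole 2) × (Hole 1→Hole 3) = (47946, -75587, 84658).
So ∂z/∂E = −n_x/n_z = −0.56635 and ∂z/∂N = −n_y/n_z = 0.89285.
Unit vector along 105° is (sin 105°, cos 105°) = (0.9659, -0.2588).
Slope in that direction = a·(0.9659) + b·(-0.2588) = −0.77814.
Apparent dip = arctan|0.77814| = 37.9° (true dip is 46.6°, so apparent ≤ true as expected).

37.9°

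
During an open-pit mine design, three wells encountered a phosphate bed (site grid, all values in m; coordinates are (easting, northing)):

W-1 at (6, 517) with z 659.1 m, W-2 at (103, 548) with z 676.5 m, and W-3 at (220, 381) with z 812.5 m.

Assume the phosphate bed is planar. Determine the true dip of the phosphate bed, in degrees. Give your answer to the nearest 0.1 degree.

Two edge vectors: W-1→W-2 = (97, 31, 17.4), W-1→W-3 = (214, -136, 153.4).
Normal n = (W-1→W-2) × (W-1→W-3) = (7121.8, -11156.2, -19826).
So ∂z/∂E = −n_x/n_z = 0.35922 and ∂z/∂N = −n_y/n_z = −0.56271.
Gradient magnitude |∇z| = √(a² + b²) = √(0.12904 + 0.31664) = 0.66759.
True dip = arctan(0.66759) = 33.7°, dipping toward NNW (azimuth ≈ 327°).

33.7°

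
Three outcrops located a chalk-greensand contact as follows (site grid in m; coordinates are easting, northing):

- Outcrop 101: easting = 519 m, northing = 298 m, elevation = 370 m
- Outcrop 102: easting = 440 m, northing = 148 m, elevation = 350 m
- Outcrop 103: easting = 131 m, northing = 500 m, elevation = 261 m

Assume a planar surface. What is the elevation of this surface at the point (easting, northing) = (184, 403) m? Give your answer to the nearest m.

Let the plane be z = a·easting + b·northing + c.
Outcrop 102−Outcrop 101: −79a − 150b = −20;  Outcrop 103−Outcrop 101: −388a + 202b = −109.
Solving gives a = 0.27495, b = −0.01148.
Then c = 370 − a·519 − b·298 = 230.72.
At (184, 403): z = 50.6 − 4.6 + 230.72 = 276.7 m.

277 m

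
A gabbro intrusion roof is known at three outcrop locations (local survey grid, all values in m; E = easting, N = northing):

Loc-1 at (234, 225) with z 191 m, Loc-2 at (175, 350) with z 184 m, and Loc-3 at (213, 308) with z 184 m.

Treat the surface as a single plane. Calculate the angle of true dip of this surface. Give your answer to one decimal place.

Let the plane be z = a·E + b·N + c.
Loc-2−Loc-1: −59a + 125b = −7;  Loc-3−Loc-1: −21a + 83b = −7.
Solving gives a = −0.12940, b = −0.11708.
Gradient magnitude |∇z| = √(a² + b²) = √(0.01674 + 0.01371) = 0.17450.
True dip = arctan(0.17450) = 9.9°, dipping toward NE (azimuth ≈ 048°).

9.9°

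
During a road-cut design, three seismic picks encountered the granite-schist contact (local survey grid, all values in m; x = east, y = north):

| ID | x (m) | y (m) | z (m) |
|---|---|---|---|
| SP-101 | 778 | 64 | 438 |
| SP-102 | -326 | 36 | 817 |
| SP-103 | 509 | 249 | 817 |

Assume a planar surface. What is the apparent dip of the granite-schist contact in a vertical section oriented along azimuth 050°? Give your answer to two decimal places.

33.76°

Let the plane be z = a·x + b·y + c.
SP-102−SP-101: −1104a − 28b = 379;  SP-103−SP-101: −269a + 185b = 379.
Solving gives a = −0.38120, b = 1.49437.
Unit vector along 050° is (sin 50°, cos 50°) = (0.7660, 0.6428).
Slope in that direction = a·(0.7660) + b·(0.6428) = 0.66855.
Apparent dip = arctan|0.66855| = 33.76° (true dip is 57.0°, so apparent ≤ true as expected).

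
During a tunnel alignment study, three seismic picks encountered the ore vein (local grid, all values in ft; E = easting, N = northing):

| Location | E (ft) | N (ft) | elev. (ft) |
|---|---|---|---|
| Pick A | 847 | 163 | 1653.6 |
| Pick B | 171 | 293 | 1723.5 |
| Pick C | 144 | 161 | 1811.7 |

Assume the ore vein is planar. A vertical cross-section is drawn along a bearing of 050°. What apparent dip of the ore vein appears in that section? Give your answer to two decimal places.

29.73°

Two edge vectors: Pick A→Pick B = (-676, 130, 69.9), Pick A→Pick C = (-703, -2, 158.1).
Normal n = (Pick A→Pick B) × (Pick A→Pick C) = (20692.8, 57735.9, 92742).
So ∂z/∂E = −n_x/n_z = −0.22312 and ∂z/∂N = −n_y/n_z = −0.62254.
Unit vector along 050° is (sin 50°, cos 50°) = (0.7660, 0.6428).
Slope in that direction = a·(0.7660) + b·(0.6428) = −0.57108.
Apparent dip = arctan|0.57108| = 29.73° (true dip is 33.5°, so apparent ≤ true as expected).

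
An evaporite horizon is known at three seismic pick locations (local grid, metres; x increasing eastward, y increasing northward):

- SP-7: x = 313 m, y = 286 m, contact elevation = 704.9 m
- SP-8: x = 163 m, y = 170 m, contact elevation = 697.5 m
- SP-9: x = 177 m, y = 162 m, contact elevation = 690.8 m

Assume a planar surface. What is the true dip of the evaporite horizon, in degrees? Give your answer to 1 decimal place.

25.1°

Let the plane be z = a·x + b·y + c.
SP-8−SP-7: −150a − 116b = −7.4;  SP-9−SP-7: −136a − 124b = −14.1.
Solving gives a = −0.25425, b = 0.39256.
Gradient magnitude |∇z| = √(a² + b²) = √(0.06464 + 0.15411) = 0.46771.
True dip = arctan(0.46771) = 25.1°, dipping toward SSE (azimuth ≈ 147°).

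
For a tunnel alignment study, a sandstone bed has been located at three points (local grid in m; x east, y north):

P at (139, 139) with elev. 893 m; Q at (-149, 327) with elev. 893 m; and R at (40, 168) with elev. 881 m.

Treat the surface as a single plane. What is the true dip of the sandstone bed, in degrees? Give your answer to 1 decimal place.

21.9°

Let the plane be z = a·x + b·y + c.
Q−P: −288a + 188b = 0;  R−P: −99a + 29b = −12.
Solving gives a = 0.21988, b = 0.33684.
Gradient magnitude |∇z| = √(a² + b²) = √(0.04835 + 0.11346) = 0.40226.
True dip = arctan(0.40226) = 21.9°, dipping toward SSW (azimuth ≈ 213°).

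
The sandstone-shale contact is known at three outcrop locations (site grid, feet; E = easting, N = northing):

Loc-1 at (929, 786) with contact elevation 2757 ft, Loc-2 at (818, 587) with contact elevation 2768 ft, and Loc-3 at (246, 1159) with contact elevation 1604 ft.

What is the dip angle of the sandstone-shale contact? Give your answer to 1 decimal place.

Two edge vectors: Loc-1→Loc-2 = (-111, -199, 11), Loc-1→Loc-3 = (-683, 373, -1153).
Normal n = (Loc-1→Loc-2) × (Loc-1→Loc-3) = (225344, -135496, -177320).
So ∂z/∂E = −n_x/n_z = 1.27083 and ∂z/∂N = −n_y/n_z = −0.76413.
Gradient magnitude |∇z| = √(a² + b²) = √(1.61501 + 0.58390) = 1.48287.
True dip = arctan(1.48287) = 56.0°, dipping toward WNW (azimuth ≈ 301°).

56.0°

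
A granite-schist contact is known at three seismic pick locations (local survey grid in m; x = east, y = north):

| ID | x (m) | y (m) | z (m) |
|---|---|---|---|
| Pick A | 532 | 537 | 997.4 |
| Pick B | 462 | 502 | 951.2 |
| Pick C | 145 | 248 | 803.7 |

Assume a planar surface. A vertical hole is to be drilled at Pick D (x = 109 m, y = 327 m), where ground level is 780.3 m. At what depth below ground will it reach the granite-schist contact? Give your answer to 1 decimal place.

Let the plane be z = a·x + b·y + c.
Pick B−Pick A: −70a − 35b = −46.2;  Pick C−Pick A: −387a − 289b = −193.7.
Solving gives a = 0.98314, b = −0.64628.
Then c = 997.4 − a·532 − b·537 = 821.42.
At (109, 327): z_contact = 107.16 − 211.33 + 821.42 = 717.25 m.
Depth below ground = 780.3 − 717.25 = 63.0 m.

63.0 m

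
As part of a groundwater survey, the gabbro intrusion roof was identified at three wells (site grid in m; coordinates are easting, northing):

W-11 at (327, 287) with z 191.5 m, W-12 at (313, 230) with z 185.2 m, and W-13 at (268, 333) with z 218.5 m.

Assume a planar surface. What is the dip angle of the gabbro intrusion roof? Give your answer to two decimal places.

Let the plane be z = a·easting + b·northing + c.
W-12−W-11: −14a − 57b = −6.3;  W-13−W-11: −59a + 46b = 27.
Solving gives a = −0.31175, b = 0.18710.
Gradient magnitude |∇z| = √(a² + b²) = √(0.09719 + 0.03501) = 0.36359.
True dip = arctan(0.36359) = 19.98°, dipping toward ESE (azimuth ≈ 121°).

19.98°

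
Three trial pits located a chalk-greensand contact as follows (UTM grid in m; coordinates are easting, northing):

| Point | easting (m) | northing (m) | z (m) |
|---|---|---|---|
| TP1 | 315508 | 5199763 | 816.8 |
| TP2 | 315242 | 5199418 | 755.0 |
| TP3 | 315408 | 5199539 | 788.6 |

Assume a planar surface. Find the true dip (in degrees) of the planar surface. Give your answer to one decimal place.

Let the plane be z = a·easting + b·northing + c.
TP2−TP1: −266a − 345b = −61.8;  TP3−TP1: −100a − 224b = −28.2.
Solving gives a = 0.16402, b = 0.05267.
Gradient magnitude |∇z| = √(a² + b²) = √(0.02690 + 0.00277) = 0.17227.
True dip = arctan(0.17227) = 9.8°, dipping toward WSW (azimuth ≈ 252°).

9.8°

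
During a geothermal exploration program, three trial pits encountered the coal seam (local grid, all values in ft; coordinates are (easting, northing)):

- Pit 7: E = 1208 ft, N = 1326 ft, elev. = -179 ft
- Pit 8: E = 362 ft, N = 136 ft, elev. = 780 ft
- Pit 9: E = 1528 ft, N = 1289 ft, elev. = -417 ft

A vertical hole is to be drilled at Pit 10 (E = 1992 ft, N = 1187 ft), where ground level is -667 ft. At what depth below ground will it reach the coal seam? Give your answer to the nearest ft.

Let the plane be z = a·E + b·N + c.
Pit 8−Pit 7: −846a − 1190b = 959;  Pit 9−Pit 7: 320a − 37b = −238.
Solving gives a = −0.77336, b = −0.25608.
Then c = -179 − a·1208 − b·1326 = 1094.78.
At (1992, 1187): z_contact = −1540.5 − 304.0 + 1094.78 = -749.7 ft.
Depth below ground = -667 − (-749.7) = 83 ft.

83 ft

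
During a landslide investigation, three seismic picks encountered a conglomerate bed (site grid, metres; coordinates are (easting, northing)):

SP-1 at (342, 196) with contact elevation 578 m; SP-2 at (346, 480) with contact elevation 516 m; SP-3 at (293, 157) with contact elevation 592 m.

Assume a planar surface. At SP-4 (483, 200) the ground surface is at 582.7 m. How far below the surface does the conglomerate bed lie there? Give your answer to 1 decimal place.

21.5 m

Let the plane be z = a·E + b·N + c.
SP-2−SP-1: 4a + 284b = −62;  SP-3−SP-1: −49a − 39b = 14.
Solving gives a = −0.11323, b = −0.21672.
Then c = 578 − a·342 − b·196 = 659.20.
At (483, 200): z_contact = −54.69 − 43.34 + 659.20 = 561.17 m.
Depth below ground = 582.7 − 561.17 = 21.5 m.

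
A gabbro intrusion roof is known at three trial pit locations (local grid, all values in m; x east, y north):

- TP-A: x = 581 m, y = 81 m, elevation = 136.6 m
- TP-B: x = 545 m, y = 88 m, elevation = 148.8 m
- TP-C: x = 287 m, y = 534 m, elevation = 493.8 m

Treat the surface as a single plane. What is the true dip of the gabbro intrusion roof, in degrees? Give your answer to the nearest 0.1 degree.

Let the plane be z = a·x + b·y + c.
TP-B−TP-A: −36a + 7b = 12.2;  TP-C−TP-A: −294a + 453b = 357.2.
Solving gives a = −0.21236, b = 0.65069.
Gradient magnitude |∇z| = √(a² + b²) = √(0.04510 + 0.42340) = 0.68447.
True dip = arctan(0.68447) = 34.4°, dipping toward SSE (azimuth ≈ 162°).

34.4°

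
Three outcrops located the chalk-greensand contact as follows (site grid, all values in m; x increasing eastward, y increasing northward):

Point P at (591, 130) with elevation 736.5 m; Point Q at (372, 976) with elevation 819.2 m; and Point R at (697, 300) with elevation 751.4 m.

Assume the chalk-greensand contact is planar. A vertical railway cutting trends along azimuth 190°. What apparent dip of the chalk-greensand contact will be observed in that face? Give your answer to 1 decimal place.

5.2°

Two edge vectors: Point P→Point Q = (-219, 846, 82.7), Point P→Point R = (106, 170, 14.9).
Normal n = (Point P→Point Q) × (Point P→Point R) = (-1453.6, 12029.3, -126906).
So ∂z/∂x = −n_x/n_z = −0.01145 and ∂z/∂y = −n_y/n_z = 0.09479.
Unit vector along 190° is (sin 190°, cos 190°) = (-0.1736, -0.9848).
Slope in that direction = a·(-0.1736) + b·(-0.9848) = −0.09136.
Apparent dip = arctan|0.09136| = 5.2° (true dip is 5.5°, so apparent ≤ true as expected).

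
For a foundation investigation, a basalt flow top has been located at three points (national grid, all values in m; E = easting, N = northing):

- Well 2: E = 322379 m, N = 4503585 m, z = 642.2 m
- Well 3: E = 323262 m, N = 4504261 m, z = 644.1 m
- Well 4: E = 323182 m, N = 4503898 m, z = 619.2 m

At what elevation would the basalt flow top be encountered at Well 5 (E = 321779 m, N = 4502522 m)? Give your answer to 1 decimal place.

Two edge vectors: Well 2→Well 3 = (883, 676, 1.9), Well 2→Well 4 = (803, 313, -23).
Normal n = (Well 2→Well 3) × (Well 2→Well 4) = (-16142.7, 21834.7, -266449).
So ∂z/∂E = −n_x/n_z = −0.060584577 and ∂z/∂N = −n_y/n_z = 0.081947014.
Intercept c from Well 2: 642.2 + 19531.20 − 369055.34 = −348881.95.
At (321779, 4502522): z = −19494.8 + 368968.2 − 348881.95 = 591.4 m.

591.4 m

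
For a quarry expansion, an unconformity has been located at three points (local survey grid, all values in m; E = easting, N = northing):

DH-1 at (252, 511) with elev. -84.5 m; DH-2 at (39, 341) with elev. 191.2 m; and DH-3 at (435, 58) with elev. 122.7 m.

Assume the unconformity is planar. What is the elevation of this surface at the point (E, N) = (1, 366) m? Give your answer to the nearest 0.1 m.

Two edge vectors: DH-1→DH-2 = (-213, -170, 275.7), DH-1→DH-3 = (183, -453, 207.2).
Normal n = (DH-1→DH-2) × (DH-1→DH-3) = (89668.1, 94586.7, 127599).
So ∂z/∂E = −n_x/n_z = −0.70273 and ∂z/∂N = −n_y/n_z = −0.74128.
Intercept c from DH-1: -84.5 + 177.09 + 378.79 = 471.38.
At (1, 366): z = −0.7 − 271.3 + 471.38 = 199.4 m.

199.4 m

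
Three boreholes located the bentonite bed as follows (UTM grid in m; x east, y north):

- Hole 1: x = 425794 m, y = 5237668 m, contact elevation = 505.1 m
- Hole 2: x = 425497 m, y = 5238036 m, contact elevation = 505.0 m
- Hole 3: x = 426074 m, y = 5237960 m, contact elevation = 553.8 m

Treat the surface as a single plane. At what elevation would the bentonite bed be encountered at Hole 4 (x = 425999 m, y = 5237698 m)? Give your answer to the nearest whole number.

527 m

Two edge vectors: Hole 1→Hole 2 = (-297, 368, -0.1), Hole 1→Hole 3 = (280, 292, 48.7).
Normal n = (Hole 1→Hole 2) × (Hole 1→Hole 3) = (17950.8, 14435.9, -189764).
So ∂z/∂x = −n_x/n_z = 0.09459539 and ∂z/∂y = −n_y/n_z = 0.07607291.
Intercept c from Hole 1: 505.1 − 40278.15 − 398444.65 = −438217.71.
At (425999, 5237698): z = 40297.5 + 398446.9 − 438217.71 = 526.8 m.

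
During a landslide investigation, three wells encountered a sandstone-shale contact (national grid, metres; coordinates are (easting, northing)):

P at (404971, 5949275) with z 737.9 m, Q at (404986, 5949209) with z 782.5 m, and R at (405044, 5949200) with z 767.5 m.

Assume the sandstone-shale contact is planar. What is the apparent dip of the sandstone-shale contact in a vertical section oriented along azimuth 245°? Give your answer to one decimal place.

33.6°

Let the plane be z = a·E + b·N + c.
Q−P: 15a − 66b = 44.6;  R−P: 73a − 75b = 29.6.
Solving gives a = −0.37677, b = −0.76139.
Unit vector along 245° is (sin 245°, cos 245°) = (-0.9063, -0.4226).
Slope in that direction = a·(-0.9063) + b·(-0.4226) = 0.66324.
Apparent dip = arctan|0.66324| = 33.6° (true dip is 40.3°, so apparent ≤ true as expected).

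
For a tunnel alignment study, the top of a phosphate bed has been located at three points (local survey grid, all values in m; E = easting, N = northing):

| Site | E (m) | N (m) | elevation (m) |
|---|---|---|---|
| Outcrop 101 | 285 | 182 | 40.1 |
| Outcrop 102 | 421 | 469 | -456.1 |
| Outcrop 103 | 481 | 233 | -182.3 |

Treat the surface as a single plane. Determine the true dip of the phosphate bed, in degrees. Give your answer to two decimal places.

57.46°

Two edge vectors: Outcrop 101→Outcrop 102 = (136, 287, -496.2), Outcrop 101→Outcrop 103 = (196, 51, -222.4).
Normal n = (Outcrop 101→Outcrop 102) × (Outcrop 101→Outcrop 103) = (-38522.6, -67008.8, -49316).
So ∂z/∂E = −n_x/n_z = −0.78114 and ∂z/∂N = −n_y/n_z = −1.35876.
Gradient magnitude |∇z| = √(a² + b²) = √(0.61018 + 1.84624) = 1.56730.
True dip = arctan(1.56730) = 57.46°, dipping toward NNE (azimuth ≈ 030°).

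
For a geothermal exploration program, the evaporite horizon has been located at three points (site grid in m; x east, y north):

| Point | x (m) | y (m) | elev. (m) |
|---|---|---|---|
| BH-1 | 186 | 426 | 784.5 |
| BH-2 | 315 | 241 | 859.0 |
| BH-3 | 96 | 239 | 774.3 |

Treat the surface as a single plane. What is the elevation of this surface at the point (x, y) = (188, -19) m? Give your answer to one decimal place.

844.1 m

Two edge vectors: BH-1→BH-2 = (129, -185, 74.5), BH-1→BH-3 = (-90, -187, -10.2).
Normal n = (BH-1→BH-2) × (BH-1→BH-3) = (15818.5, -5389.2, -40773).
So ∂z/∂x = −n_x/n_z = 0.38797 and ∂z/∂y = −n_y/n_z = −0.13218.
Intercept c from BH-1: 784.5 − 72.16 + 56.31 = 768.65.
At (188, -19): z = 72.9 + 2.5 + 768.65 = 844.1 m.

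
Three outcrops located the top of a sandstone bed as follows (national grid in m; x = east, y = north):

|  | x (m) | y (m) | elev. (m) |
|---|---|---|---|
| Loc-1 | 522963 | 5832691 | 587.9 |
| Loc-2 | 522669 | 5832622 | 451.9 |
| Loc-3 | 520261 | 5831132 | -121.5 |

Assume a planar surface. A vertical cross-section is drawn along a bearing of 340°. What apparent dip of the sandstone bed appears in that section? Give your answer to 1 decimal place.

37.0°

Two edge vectors: Loc-1→Loc-2 = (-294, -69, -136), Loc-1→Loc-3 = (-2702, -1559, -709.4).
Normal n = (Loc-1→Loc-2) × (Loc-1→Loc-3) = (-163075.4, 158908.4, 271908).
So ∂z/∂x = −n_x/n_z = 0.59974 and ∂z/∂y = −n_y/n_z = −0.58442.
Unit vector along 340° is (sin 340°, cos 340°) = (-0.3420, 0.9397).
Slope in that direction = a·(-0.3420) + b·(0.9397) = −0.75430.
Apparent dip = arctan|0.75430| = 37.0° (true dip is 39.9°, so apparent ≤ true as expected).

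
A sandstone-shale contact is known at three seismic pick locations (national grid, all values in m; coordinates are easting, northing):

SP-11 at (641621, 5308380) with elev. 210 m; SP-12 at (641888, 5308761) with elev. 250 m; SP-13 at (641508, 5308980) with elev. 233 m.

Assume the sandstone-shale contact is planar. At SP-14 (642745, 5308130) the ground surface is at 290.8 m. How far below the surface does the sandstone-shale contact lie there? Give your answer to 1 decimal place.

Let the plane be z = a·easting + b·northing + c.
SP-12−SP-11: 267a + 381b = 40;  SP-13−SP-11: −113a + 600b = 23.
Solving gives a = 0.074965683, b = 0.052451870.
Then c = 210 − a·641621 − b·5308380 = −326324.02.
At (642745, 5308130): z_contact = 48183.82 + 278421.35 − 326324.02 = 281.15 m.
Depth below ground = 290.8 − 281.15 = 9.7 m.

9.7 m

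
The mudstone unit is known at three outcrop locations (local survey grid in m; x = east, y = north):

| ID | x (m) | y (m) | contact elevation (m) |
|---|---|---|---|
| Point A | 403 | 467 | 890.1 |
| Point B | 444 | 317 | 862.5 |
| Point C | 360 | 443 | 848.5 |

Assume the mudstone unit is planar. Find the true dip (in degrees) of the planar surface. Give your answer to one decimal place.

40.2°

Let the plane be z = a·x + b·y + c.
Point B−Point A: 41a − 150b = −27.6;  Point C−Point A: −43a − 24b = −41.6.
Solving gives a = 0.75028, b = 0.38908.
Gradient magnitude |∇z| = √(a² + b²) = √(0.56292 + 0.15138) = 0.84517.
True dip = arctan(0.84517) = 40.2°, dipping toward WSW (azimuth ≈ 243°).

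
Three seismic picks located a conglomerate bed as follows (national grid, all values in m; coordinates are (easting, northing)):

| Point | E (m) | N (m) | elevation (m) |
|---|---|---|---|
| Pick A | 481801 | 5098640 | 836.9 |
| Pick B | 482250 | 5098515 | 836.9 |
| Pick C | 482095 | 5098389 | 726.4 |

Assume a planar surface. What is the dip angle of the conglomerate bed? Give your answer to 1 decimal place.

34.1°

Let the plane be z = a·E + b·N + c.
Pick B−Pick A: 449a − 125b = 0;  Pick C−Pick A: 294a − 251b = −110.5.
Solving gives a = 0.18187, b = 0.65326.
Gradient magnitude |∇z| = √(a² + b²) = √(0.03308 + 0.42675) = 0.67810.
True dip = arctan(0.67810) = 34.1°, dipping toward SSW (azimuth ≈ 196°).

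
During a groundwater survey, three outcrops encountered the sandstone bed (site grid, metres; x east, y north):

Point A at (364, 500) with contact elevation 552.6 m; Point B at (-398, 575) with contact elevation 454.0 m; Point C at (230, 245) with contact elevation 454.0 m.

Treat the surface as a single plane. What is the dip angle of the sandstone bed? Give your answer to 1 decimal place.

Let the plane be z = a·x + b·y + c.
Point B−Point A: −762a + 75b = −98.6;  Point C−Point A: −134a − 255b = −98.6.
Solving gives a = 0.15922, b = 0.30300.
Gradient magnitude |∇z| = √(a² + b²) = √(0.02535 + 0.09181) = 0.34228.
True dip = arctan(0.34228) = 18.9°, dipping toward SSW (azimuth ≈ 208°).

18.9°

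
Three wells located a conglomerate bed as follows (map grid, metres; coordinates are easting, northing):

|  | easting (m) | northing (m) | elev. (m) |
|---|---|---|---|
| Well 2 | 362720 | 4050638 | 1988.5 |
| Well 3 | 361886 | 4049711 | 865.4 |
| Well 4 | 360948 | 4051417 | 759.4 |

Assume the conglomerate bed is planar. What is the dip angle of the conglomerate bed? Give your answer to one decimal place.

44.3°

Two edge vectors: Well 2→Well 3 = (-834, -927, -1123.1), Well 2→Well 4 = (-1772, 779, -1229.1).
Normal n = (Well 2→Well 3) × (Well 2→Well 4) = (2014270.6, 965063.8, -2292330).
So ∂z/∂easting = −n_x/n_z = 0.87870 and ∂z/∂northing = −n_y/n_z = 0.42100.
Gradient magnitude |∇z| = √(a² + b²) = √(0.77211 + 0.17724) = 0.97435.
True dip = arctan(0.97435) = 44.3°, dipping toward WSW (azimuth ≈ 244°).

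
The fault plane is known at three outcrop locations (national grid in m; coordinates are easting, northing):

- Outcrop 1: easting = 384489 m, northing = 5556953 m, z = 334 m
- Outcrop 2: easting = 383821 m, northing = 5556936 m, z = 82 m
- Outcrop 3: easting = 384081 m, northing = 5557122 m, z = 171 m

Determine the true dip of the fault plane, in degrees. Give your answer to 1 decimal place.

Two edge vectors: Outcrop 1→Outcrop 2 = (-668, -17, -252), Outcrop 1→Outcrop 3 = (-408, 169, -163).
Normal n = (Outcrop 1→Outcrop 2) × (Outcrop 1→Outcrop 3) = (45359, -6068, -119828).
So ∂z/∂easting = −n_x/n_z = 0.37853 and ∂z/∂northing = −n_y/n_z = −0.05064.
Gradient magnitude |∇z| = √(a² + b²) = √(0.14329 + 0.00256) = 0.38191.
True dip = arctan(0.38191) = 20.9°, dipping toward W (azimuth ≈ 278°).

20.9°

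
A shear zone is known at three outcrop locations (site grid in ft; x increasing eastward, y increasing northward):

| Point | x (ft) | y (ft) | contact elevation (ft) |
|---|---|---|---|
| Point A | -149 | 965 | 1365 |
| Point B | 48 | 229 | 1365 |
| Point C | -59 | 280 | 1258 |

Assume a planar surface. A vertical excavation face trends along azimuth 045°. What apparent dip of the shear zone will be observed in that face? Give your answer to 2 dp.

Let the plane be z = a·x + b·y + c.
Point B−Point A: 197a − 736b = 0;  Point C−Point A: 90a − 685b = −107.
Solving gives a = 1.14623, b = 0.30680.
Unit vector along 045° is (sin 45°, cos 45°) = (0.7071, 0.7071).
Slope in that direction = a·(0.7071) + b·(0.7071) = 1.02745.
Apparent dip = arctan|1.02745| = 45.78° (true dip is 49.9°, so apparent ≤ true as expected).

45.78°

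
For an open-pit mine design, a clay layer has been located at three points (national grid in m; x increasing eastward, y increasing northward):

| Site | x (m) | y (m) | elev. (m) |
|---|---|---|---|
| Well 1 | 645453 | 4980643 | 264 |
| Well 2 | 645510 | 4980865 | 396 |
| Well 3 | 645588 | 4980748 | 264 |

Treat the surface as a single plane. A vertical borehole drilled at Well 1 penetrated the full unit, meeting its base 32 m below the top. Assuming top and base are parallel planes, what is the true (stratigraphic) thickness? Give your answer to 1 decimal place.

Two edge vectors: Well 1→Well 2 = (57, 222, 132), Well 1→Well 3 = (135, 105, 0).
Normal n = (Well 1→Well 2) × (Well 1→Well 3) = (-13860, 17820, -23985).
So ∂z/∂x = −n_x/n_z = −0.57786 and ∂z/∂y = −n_y/n_z = 0.74296.
|∇z| = √(a²+b²) = 0.94123, so dip δ = arctan(0.94123) = 43.27°.
True thickness = vertical thickness × cos δ = 32 × cos 43.27° = 23.3 m.

23.3 m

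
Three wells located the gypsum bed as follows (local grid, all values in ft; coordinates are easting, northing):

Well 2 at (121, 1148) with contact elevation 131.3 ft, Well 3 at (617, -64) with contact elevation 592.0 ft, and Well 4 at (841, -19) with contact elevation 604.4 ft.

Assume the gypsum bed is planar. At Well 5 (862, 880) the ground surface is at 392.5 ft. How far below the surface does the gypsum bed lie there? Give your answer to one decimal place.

82.5 ft

Let the plane be z = a·easting + b·northing + c.
Well 3−Well 2: 496a − 1212b = 460.7;  Well 4−Well 2: 720a − 1167b = 473.1.
Solving gives a = 0.121713, b = −0.330306.
Then c = 131.3 − a·121 − b·1148 = 495.76.
At (862, 880): z_contact = 104.92 − 290.67 + 495.76 = 310.01 ft.
Depth below ground = 392.5 − 310.01 = 82.5 ft.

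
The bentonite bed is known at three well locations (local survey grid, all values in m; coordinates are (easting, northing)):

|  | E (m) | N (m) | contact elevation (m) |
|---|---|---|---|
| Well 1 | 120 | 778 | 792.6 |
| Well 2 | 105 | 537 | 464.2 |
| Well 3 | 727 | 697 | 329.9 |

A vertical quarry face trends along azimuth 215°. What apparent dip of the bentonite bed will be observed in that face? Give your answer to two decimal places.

39.19°

Let the plane be z = a·E + b·N + c.
Well 2−Well 1: −15a − 241b = −328.4;  Well 3−Well 1: 607a − 81b = −462.7.
Solving gives a = −0.57566, b = 1.39848.
Unit vector along 215° is (sin 215°, cos 215°) = (-0.5736, -0.8192).
Slope in that direction = a·(-0.5736) + b·(-0.8192) = −0.81539.
Apparent dip = arctan|0.81539| = 39.19° (true dip is 56.5°, so apparent ≤ true as expected).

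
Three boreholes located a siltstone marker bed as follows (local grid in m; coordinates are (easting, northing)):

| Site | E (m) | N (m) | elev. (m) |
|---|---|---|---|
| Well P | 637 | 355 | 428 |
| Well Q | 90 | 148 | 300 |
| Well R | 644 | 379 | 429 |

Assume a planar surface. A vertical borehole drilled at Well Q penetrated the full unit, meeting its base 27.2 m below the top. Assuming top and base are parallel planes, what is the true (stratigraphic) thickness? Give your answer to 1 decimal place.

26.4 m

Two edge vectors: Well P→Well Q = (-547, -207, -128), Well P→Well R = (7, 24, 1).
Normal n = (Well P→Well Q) × (Well P→Well R) = (2865, -349, -11679).
So ∂z/∂E = −n_x/n_z = 0.24531 and ∂z/∂N = −n_y/n_z = −0.02988.
|∇z| = √(a²+b²) = 0.24713, so dip δ = arctan(0.24713) = 13.88°.
True thickness = vertical thickness × cos δ = 27.2 × cos 13.88° = 26.4 m.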